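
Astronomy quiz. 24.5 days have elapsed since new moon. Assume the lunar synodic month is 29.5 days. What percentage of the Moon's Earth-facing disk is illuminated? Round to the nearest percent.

26%

The Moon has covered 24.5/29.5 of its cycle, so θ ≈ 360° × 24.5/29.5 = 299.0°.
Illuminated fraction = (1 − cos 299.0°)/2 = (1 − 0.485)/2 ≈ 0.258, so 26%.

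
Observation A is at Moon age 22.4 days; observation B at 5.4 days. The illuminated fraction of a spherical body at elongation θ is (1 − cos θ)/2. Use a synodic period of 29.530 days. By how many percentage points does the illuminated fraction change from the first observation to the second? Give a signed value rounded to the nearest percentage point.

First observation: θ = 360°·22.4/29.530 = 273.1°, so f = 0.473.
Second observation: θ = 65.8°, f = 0.295.
Δf = 0.295 − 0.473 = -0.178, i.e. -18 pp.

-18 pp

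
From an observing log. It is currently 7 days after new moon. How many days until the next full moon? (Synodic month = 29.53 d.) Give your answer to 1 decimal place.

7.8 days

Full moon occurs at elongation 180°, i.e. at age 29.53 × 180/360 = 14.765 d.
So 7.765 days remain (14.765 − 7).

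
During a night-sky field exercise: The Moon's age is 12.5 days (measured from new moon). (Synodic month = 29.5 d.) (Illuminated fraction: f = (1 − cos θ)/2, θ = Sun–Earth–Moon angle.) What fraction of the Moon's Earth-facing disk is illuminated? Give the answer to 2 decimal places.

0.94

Elongation θ = 360° × 12.5/29.5 ≈ 152.5°.
With cos θ = (-0.887), the lit fraction is (1 − (-0.887))/2 ≈ 0.944.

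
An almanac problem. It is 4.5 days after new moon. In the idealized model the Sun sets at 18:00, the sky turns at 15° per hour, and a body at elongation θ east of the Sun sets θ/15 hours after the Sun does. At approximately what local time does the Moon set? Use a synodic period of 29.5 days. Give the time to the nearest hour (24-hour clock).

Phase angle: θ = 360°·(4.5 d)/(29.5 d) = 54.9°.
At 15° of sky rotation per hour, 54.9° corresponds to a 3.66 h lag.
18:00 + 3.66 h ≈ 21:40 → 22:00 to the nearest hour.

22:00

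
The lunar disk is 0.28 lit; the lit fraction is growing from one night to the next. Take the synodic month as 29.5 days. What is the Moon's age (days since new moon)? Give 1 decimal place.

cos θ = 1 − 2f = 0.440, giving a principal value of 63.9°.
Before full moon the principal value applies: θ = 63.9°.
At 360°/29.5 d per day, 63.9° corresponds to 5.24 days.

5.2 days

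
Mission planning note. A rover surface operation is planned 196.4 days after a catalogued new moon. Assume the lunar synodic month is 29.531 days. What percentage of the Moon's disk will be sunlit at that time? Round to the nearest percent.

79%

196.4/29.531 = 6.651 lunations, so 6 complete cycles and 19.21 d into the next.
The Moon has covered 19.21/29.531 of its cycle, so θ ≈ 360° × 19.21/29.531 = 234.2°.
Illuminated fraction = (1 − cos 234.2°)/2 = (1 − (-0.585))/2 ≈ 0.792, so 79%.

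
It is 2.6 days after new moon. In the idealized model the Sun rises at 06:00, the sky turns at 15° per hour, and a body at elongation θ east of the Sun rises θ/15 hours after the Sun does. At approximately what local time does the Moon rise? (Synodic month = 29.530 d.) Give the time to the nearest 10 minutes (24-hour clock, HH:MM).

08:10

The Moon has covered 2.6/29.530 of its cycle, so θ ≈ 360° × 2.6/29.530 = 31.7°.
The Moon trails the Sun by θ/15 = 31.7/15 ≈ 2.11 hours.
06:00 + 2.113 h ≈ 08:07 → 08:10 to the nearest ten minutes.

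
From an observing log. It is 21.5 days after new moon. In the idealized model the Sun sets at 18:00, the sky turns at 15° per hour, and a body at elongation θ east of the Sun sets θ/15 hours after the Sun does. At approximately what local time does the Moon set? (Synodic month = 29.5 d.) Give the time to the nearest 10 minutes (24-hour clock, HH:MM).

11:30

Phase angle: θ = 360°·(21.5 d)/(29.5 d) = 262.4°.
At 15° of sky rotation per hour, 262.4° corresponds to a 17.49 h lag.
18:00 + 17.492 h ≈ 11:29 → 11:30 to the nearest ten minutes.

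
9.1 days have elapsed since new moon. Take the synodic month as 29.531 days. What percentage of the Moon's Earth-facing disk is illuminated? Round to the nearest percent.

Phase angle: θ = 360°·(9.1 d)/(29.531 d) = 110.9°.
With cos θ = (-0.357), the lit fraction is (1 − (-0.357))/2 ≈ 0.679, so 68%.

68%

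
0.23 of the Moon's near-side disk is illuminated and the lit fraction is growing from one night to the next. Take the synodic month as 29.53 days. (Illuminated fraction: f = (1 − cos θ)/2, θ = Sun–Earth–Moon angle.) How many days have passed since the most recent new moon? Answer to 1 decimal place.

Invert f = (1 − cos θ)/2 to get cos θ = 1 − 2(0.23) = 0.540, hence θ₀ = arccos 0.540 = 57.3°.
The Moon is waxing (0°–180°), so θ = 57.3° directly.
At 360°/29.53 d per day, 57.3° corresponds to 4.70 days.

4.7 days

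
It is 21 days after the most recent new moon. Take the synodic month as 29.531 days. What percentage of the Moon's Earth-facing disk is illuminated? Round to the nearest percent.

Elongation θ = 360° × 21/29.531 ≈ 256.0°.
Illuminated fraction = (1 − cos 256.0°)/2 = (1 − (-0.242))/2 ≈ 0.621, so 62%.

62%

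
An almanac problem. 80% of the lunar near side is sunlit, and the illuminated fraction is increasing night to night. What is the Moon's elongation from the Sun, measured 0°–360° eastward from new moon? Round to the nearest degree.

127°

Invert f = (1 − cos θ)/2 to get cos θ = 1 − 2(0.80) = -0.600, hence θ₀ = arccos -0.600 = 126.9°.
Before full moon the principal value applies: θ = 126.9°.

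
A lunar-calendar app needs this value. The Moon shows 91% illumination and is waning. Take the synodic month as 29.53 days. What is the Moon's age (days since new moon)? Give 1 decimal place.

From f = (1 − cos θ)/2: cos θ = 1 − 2×0.91 = -0.820; arccos → 145.1°.
Since the Moon is past full (waning), take the reflex angle: θ = 360° − 145.1° = 214.9°.
Age = 29.53 × 214.9°/360° ≈ 17.63 days.

17.6 days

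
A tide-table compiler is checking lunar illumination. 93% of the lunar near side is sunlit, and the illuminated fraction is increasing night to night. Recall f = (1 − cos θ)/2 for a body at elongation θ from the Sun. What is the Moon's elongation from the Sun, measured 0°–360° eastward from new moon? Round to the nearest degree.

149°

Invert f = (1 − cos θ)/2 to get cos θ = 1 − 2(0.93) = -0.860, hence θ₀ = arccos -0.860 = 149.3°.
Waxing ⇒ before full, so θ = 149.3°.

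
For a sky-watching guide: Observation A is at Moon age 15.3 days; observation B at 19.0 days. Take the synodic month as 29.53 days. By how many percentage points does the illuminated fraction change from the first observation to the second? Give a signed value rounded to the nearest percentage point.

θ₁ = 360° × 15.3/29.53 = 186.5°, f₁ = (1 − cos θ₁)/2 = 0.997.
θ₂ = 360° × 19.0/29.53 = 231.6°, f₂ = (1 − cos θ₂)/2 = 0.810.
Change = f₂ − f₁ = -0.186 → -19 percentage points.

-19 percentage points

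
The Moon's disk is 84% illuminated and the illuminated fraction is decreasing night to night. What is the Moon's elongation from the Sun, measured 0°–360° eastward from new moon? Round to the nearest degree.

227°

cos θ = 1 − 2f = -0.680, giving a principal value of 132.8°.
A waning Moon lies in 180°–360°, so θ = 360° − 132.8° = 227.2°.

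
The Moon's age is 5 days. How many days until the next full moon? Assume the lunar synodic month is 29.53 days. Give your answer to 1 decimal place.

9.8 days

Full moon occurs at elongation 180°, i.e. at age 29.53 × 180/360 = 14.765 d.
That is 14.765 − 5 = 9.765 days ahead.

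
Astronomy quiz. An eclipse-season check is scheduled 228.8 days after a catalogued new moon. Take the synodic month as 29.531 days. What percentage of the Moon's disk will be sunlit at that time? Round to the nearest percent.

228.8 d spans 7 complete synodic months (7 × 29.531 = 206.72 d) plus 22.08 d.
Elongation θ = 360° × 22.08/29.531 ≈ 269.2°.
With cos θ = (-0.014), the lit fraction is (1 − (-0.014))/2 ≈ 0.507, so 51%.

51%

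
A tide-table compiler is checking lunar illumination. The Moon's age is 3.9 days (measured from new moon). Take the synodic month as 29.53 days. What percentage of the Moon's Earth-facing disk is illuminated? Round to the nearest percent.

16%

Phase angle: θ = 360°·(3.9 d)/(29.53 d) = 47.5°.
With cos θ = 0.675, the lit fraction is (1 − 0.675)/2 ≈ 0.162, so 16%.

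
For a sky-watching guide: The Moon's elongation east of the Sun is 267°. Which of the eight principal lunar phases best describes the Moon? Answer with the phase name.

The last quarter sector spans roughly 248°–292°; 267° falls inside it.

last quarter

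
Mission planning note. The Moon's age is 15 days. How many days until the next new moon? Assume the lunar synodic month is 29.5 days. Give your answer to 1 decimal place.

14.5 days

One full lunation from the last new moon is 29.5 d; remaining = 29.5 − 15 = 14.500 d.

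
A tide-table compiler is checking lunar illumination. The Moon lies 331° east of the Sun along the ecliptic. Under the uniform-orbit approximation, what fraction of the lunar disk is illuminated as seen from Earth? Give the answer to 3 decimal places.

cos 331° = 0.875, so f = (1 − 0.875)/2 = 0.063.

0.063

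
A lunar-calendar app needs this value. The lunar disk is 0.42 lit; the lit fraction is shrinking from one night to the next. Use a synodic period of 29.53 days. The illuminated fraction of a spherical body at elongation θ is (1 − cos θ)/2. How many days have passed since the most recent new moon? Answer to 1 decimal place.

From f = (1 − cos θ)/2: cos θ = 1 − 2×0.42 = 0.160; arccos → 80.8°.
A waning Moon lies in 180°–360°, so θ = 360° − 80.8° = 279.2°.
That fraction of the synodic month is 279.2/360 × 29.53 d ≈ 22.90 d.

22.9 days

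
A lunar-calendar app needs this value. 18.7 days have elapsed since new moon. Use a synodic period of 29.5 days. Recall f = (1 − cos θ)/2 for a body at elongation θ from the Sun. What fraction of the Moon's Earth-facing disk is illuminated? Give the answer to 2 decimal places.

Elongation θ = 360° × 18.7/29.5 ≈ 228.2°.
cos 228.2° = (-0.666), so f = (1 − (-0.666))/2 = 0.833.

0.83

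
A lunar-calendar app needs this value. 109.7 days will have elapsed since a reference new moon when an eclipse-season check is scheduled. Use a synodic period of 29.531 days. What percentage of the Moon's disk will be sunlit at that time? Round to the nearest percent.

109.7/29.531 = 3.715 lunations, so 3 complete cycles and 21.11 d into the next.
The Moon has covered 21.11/29.531 of its cycle, so θ ≈ 360° × 21.11/29.531 = 257.3°.
cos 257.3° = (-0.220), so f = (1 − (-0.220))/2 = 0.610, so 61%.

61%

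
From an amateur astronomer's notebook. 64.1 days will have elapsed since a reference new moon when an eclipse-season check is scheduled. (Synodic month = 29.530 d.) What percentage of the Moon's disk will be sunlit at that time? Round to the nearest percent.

64.1 d spans 2 complete synodic months (2 × 29.530 = 59.06 d) plus 5.04 d.
Phase angle: θ = 360°·(5.04 d)/(29.530 d) = 61.4°.
cos 61.4° = 0.478, so f = (1 − 0.478)/2 = 0.261, so 26%.

26%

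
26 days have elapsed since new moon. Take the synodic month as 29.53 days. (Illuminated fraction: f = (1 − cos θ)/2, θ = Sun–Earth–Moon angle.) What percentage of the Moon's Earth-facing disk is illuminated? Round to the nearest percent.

Elongation θ = 360° × 26/29.53 ≈ 317.0°.
cos 317.0° = 0.731, so f = (1 − 0.731)/2 = 0.135, so 13%.

13%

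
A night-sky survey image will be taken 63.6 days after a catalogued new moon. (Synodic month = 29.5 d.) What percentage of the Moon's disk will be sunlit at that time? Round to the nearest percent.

63.6/29.5 = 2.156 lunations, so 2 complete cycles and 4.60 d into the next.
Phase angle: θ = 360°·(4.60 d)/(29.5 d) = 56.1°.
Illuminated fraction = (1 − cos 56.1°)/2 = (1 − 0.557)/2 ≈ 0.221, so 22%.

22%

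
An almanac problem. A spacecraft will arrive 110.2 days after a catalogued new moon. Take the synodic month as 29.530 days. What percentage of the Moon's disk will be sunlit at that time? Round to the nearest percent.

56%

Reduce mod P: 110.2 − 3×29.530 = 21.61 d into the current lunation.
Phase angle: θ = 360°·(21.61 d)/(29.530 d) = 263.4°.
With cos θ = (-0.114), the lit fraction is (1 − (-0.114))/2 ≈ 0.557, so 56%.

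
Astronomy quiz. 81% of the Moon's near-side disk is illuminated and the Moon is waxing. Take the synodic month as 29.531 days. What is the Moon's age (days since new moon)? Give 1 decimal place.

From f = (1 − cos θ)/2: cos θ = 1 − 2×0.81 = -0.620; arccos → 128.3°.
Waxing ⇒ before full, so θ = 128.3°.
That fraction of the synodic month is 128.3/360 × 29.531 d ≈ 10.53 d.

10.5 days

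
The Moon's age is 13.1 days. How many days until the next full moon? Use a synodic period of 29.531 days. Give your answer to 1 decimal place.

Full moon is 0.5 of the way through the cycle: age 0.5 × 29.531 = 14.765 d.
That is 14.765 − 13.1 = 1.665 days ahead.

1.7 days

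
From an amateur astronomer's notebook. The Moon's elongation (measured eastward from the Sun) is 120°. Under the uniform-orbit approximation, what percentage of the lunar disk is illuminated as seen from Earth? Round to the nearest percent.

75%

cos 120° = (-0.500), so f = (1 − (-0.500))/2 = 0.750, i.e. 75%.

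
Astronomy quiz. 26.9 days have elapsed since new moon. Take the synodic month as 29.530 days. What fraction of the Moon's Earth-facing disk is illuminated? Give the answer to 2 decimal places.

0.08

Phase angle: θ = 360°·(26.9 d)/(29.530 d) = 327.9°.
With cos θ = 0.847, the lit fraction is (1 − 0.847)/2 ≈ 0.076.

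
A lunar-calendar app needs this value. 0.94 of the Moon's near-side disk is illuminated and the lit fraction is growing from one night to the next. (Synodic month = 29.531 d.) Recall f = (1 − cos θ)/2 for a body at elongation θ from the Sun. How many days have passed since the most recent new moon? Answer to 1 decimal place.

Invert f = (1 − cos θ)/2 to get cos θ = 1 − 2(0.94) = -0.880, hence θ₀ = arccos -0.880 = 151.6°.
Before full moon the principal value applies: θ = 151.6°.
That fraction of the synodic month is 151.6/360 × 29.531 d ≈ 12.44 d.

12.4 days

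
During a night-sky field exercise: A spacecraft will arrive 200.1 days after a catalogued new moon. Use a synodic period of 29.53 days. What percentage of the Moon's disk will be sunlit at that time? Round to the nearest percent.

42%

200.1/29.53 = 6.776 lunations, so 6 complete cycles and 22.92 d into the next.
Phase angle: θ = 360°·(22.92 d)/(29.53 d) = 279.4°.
Illuminated fraction = (1 − cos 279.4°)/2 = (1 − 0.164)/2 ≈ 0.418, so 42%.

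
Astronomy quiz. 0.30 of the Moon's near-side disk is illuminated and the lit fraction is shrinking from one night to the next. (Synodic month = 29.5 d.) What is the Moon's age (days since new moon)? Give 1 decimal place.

From f = (1 − cos θ)/2: cos θ = 1 − 2×0.30 = 0.400; arccos → 66.4°.
A waning Moon lies in 180°–360°, so θ = 360° − 66.4° = 293.6°.
At 360°/29.5 d per day, 293.6° corresponds to 24.06 days.

24.1 days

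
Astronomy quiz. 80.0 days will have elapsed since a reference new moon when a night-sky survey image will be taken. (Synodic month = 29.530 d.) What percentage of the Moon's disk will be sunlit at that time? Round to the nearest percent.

80.0 d spans 2 complete synodic months (2 × 29.530 = 59.06 d) plus 20.94 d.
Elongation θ = 360° × 20.94/29.530 ≈ 255.3°.
cos 255.3° = (-0.254), so f = (1 − (-0.254))/2 = 0.627, so 63%.

63%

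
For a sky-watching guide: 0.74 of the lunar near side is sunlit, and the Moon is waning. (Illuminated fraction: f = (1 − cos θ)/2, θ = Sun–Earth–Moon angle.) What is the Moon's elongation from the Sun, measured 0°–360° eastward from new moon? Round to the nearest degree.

241°

cos θ = 1 − 2f = -0.480, giving a principal value of 118.7°.
A waning Moon lies in 180°–360°, so θ = 360° − 118.7° = 241.3°.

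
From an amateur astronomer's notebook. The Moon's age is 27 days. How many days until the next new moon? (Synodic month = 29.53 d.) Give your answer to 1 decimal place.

The next new moon completes the synodic month: 29.53 − 27 = 2.530 days.

2.5 days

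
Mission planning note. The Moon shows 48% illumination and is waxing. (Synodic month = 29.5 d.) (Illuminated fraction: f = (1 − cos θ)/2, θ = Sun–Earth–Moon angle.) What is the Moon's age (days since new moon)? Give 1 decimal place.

Invert f = (1 − cos θ)/2 to get cos θ = 1 − 2(0.48) = 0.040, hence θ₀ = arccos 0.040 = 87.7°.
The Moon is waxing (0°–180°), so θ = 87.7° directly.
That fraction of the synodic month is 87.7/360 × 29.5 d ≈ 7.19 d.

7.2 days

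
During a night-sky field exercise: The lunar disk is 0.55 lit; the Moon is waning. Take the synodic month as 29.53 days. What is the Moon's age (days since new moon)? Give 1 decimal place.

cos θ = 1 − 2f = -0.100, giving a principal value of 95.7°.
Since the Moon is past full (waning), take the reflex angle: θ = 360° − 95.7° = 264.3°.
Age = 29.53 × 264.3°/360° ≈ 21.68 days.

21.7 days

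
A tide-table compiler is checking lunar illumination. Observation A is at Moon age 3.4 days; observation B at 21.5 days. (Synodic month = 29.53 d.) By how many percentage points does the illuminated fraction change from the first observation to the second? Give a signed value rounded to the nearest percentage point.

First observation: θ = 360°·3.4/29.53 = 41.4°, so f = 0.125.
Second observation: θ = 262.1°, f = 0.569.
Δf = 0.569 − 0.125 = +0.443, i.e. +44 pp.

+44 pp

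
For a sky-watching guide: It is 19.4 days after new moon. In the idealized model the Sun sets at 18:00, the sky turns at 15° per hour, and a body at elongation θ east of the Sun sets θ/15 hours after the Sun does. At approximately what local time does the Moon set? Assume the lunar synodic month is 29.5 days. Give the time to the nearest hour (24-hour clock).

The Moon has covered 19.4/29.5 of its cycle, so θ ≈ 360° × 19.4/29.5 = 236.7°.
The Moon trails the Sun by θ/15 = 236.7/15 ≈ 15.78 hours.
18:00 + 15.78 h ≈ 09:47 → 10:00 to the nearest hour.

10:00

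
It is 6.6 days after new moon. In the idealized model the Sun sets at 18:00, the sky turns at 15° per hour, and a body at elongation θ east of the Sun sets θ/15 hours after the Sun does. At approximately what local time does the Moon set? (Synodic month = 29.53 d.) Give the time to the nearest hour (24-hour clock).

23:00

The Moon has covered 6.6/29.53 of its cycle, so θ ≈ 360° × 6.6/29.53 = 80.5°.
Delay after the Sun = 80.5° / (15°/h) ≈ 5.36 h.
18:00 + 5.36 h ≈ 23:22 → 23:00 to the nearest hour.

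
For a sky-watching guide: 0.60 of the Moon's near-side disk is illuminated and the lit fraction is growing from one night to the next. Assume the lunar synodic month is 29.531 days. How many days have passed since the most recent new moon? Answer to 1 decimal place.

8.3 days

From f = (1 − cos θ)/2: cos θ = 1 − 2×0.60 = -0.200; arccos → 101.5°.
Before full moon the principal value applies: θ = 101.5°.
That fraction of the synodic month is 101.5/360 × 29.531 d ≈ 8.33 d.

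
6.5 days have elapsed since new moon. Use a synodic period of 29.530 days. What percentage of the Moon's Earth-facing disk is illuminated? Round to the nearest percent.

Elongation θ = 360° × 6.5/29.530 ≈ 79.2°.
Illuminated fraction = (1 − cos 79.2°)/2 = (1 − 0.187)/2 ≈ 0.407, so 41%.

41%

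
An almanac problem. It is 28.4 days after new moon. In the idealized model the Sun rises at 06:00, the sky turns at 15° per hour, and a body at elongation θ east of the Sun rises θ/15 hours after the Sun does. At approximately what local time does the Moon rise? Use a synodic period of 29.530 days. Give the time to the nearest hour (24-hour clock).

05:00

The Moon has covered 28.4/29.530 of its cycle, so θ ≈ 360° × 28.4/29.530 = 346.2°.
The Moon trails the Sun by θ/15 = 346.2/15 ≈ 23.08 hours.
06:00 + 23.08 h ≈ 05:05 → 05:00 to the nearest hour.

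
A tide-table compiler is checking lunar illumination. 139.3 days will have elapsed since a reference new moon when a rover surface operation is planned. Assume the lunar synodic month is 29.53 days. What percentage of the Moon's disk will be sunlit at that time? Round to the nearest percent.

60%

Reduce mod P: 139.3 − 4×29.53 = 21.18 d into the current lunation.
The Moon has covered 21.18/29.53 of its cycle, so θ ≈ 360° × 21.18/29.53 = 258.2°.
With cos θ = (-0.204), the lit fraction is (1 − (-0.204))/2 ≈ 0.602, so 60%.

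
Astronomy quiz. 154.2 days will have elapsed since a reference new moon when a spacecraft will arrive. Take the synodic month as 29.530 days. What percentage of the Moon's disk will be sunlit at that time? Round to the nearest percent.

41%

Reduce mod P: 154.2 − 5×29.530 = 6.55 d into the current lunation.
Phase angle: θ = 360°·(6.55 d)/(29.530 d) = 79.9°.
cos 79.9° = 0.176, so f = (1 − 0.176)/2 = 0.412, so 41%.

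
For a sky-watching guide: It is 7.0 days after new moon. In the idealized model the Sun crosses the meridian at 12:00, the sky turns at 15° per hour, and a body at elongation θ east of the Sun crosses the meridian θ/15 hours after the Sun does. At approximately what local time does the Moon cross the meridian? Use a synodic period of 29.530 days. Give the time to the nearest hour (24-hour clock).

Phase angle: θ = 360°·(7.0 d)/(29.530 d) = 85.3°.
Delay after the Sun = 85.3° / (15°/h) ≈ 5.69 h.
12:00 + 5.69 h ≈ 17:41 → 18:00 to the nearest hour.

18:00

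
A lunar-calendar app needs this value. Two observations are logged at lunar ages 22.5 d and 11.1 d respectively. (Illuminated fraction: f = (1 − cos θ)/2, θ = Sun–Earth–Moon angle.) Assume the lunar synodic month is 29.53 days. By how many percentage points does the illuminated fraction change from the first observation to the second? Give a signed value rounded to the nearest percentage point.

+39 pp

θ₁ = 360° × 22.5/29.53 = 274.3°, f₁ = (1 − cos θ₁)/2 = 0.463.
θ₂ = 360° × 11.1/29.53 = 135.3°, f₂ = (1 − cos θ₂)/2 = 0.856.
Change = f₂ − f₁ = +0.393 → +39 percentage points.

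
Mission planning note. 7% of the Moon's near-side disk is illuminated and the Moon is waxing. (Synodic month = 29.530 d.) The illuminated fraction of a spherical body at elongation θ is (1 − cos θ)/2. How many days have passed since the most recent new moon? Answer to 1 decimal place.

From f = (1 − cos θ)/2: cos θ = 1 − 2×0.07 = 0.860; arccos → 30.7°.
Before full moon the principal value applies: θ = 30.7°.
Age = 29.530 × 30.7°/360° ≈ 2.52 days.

2.5 days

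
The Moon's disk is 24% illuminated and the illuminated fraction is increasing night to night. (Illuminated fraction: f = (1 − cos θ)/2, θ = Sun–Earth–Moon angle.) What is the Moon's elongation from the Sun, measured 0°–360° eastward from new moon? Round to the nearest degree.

Invert f = (1 − cos θ)/2 to get cos θ = 1 − 2(0.24) = 0.520, hence θ₀ = arccos 0.520 = 58.7°.
Before full moon the principal value applies: θ = 58.7°.

59°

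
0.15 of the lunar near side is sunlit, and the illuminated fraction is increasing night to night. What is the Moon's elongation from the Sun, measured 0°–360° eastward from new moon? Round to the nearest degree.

Invert f = (1 − cos θ)/2 to get cos θ = 1 − 2(0.15) = 0.700, hence θ₀ = arccos 0.700 = 45.6°.
The Moon is waxing (0°–180°), so θ = 45.6° directly.

46°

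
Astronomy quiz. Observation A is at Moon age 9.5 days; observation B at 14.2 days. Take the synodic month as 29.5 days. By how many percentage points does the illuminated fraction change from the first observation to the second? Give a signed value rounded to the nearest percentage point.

+28 pp

θ₁ = 360° × 9.5/29.5 = 115.9°, f₁ = (1 − cos θ₁)/2 = 0.719.
θ₂ = 360° × 14.2/29.5 = 173.3°, f₂ = (1 − cos θ₂)/2 = 0.997.
Change = f₂ − f₁ = +0.278 → +28 percentage points.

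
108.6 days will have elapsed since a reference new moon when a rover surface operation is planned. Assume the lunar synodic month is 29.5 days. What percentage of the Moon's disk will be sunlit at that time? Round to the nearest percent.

Reduce mod P: 108.6 − 3×29.5 = 20.10 d into the current lunation.
Elongation θ = 360° × 20.10/29.5 ≈ 245.3°.
cos 245.3° = (-0.418), so f = (1 − (-0.418))/2 = 0.709, so 71%.

71%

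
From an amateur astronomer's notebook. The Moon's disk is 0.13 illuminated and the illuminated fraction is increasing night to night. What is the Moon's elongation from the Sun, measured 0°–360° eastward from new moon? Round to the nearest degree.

42°

Invert f = (1 − cos θ)/2 to get cos θ = 1 − 2(0.13) = 0.740, hence θ₀ = arccos 0.740 = 42.3°.
The Moon is waxing (0°–180°), so θ = 42.3° directly.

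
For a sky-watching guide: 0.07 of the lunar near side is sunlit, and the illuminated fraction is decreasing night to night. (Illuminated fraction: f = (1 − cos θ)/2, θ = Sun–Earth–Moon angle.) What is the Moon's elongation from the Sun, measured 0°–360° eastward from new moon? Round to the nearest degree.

329°

cos θ = 1 − 2f = 0.860, giving a principal value of 30.7°.
Waning ⇒ past full, so θ = 360° − 30.7° = 329.3°.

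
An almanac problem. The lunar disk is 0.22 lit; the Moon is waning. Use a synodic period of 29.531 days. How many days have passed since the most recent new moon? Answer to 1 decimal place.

24.9 days

Invert f = (1 − cos θ)/2 to get cos θ = 1 − 2(0.22) = 0.560, hence θ₀ = arccos 0.560 = 55.9°.
Since the Moon is past full (waning), take the reflex angle: θ = 360° − 55.9° = 304.1°.
At 360°/29.531 d per day, 304.1° corresponds to 24.94 days.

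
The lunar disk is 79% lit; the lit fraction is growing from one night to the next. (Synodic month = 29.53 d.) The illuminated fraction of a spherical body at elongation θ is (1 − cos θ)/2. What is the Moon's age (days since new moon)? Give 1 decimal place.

Invert f = (1 − cos θ)/2 to get cos θ = 1 − 2(0.79) = -0.580, hence θ₀ = arccos -0.580 = 125.5°.
Before full moon the principal value applies: θ = 125.5°.
At 360°/29.53 d per day, 125.5° corresponds to 10.29 days.

10.3 days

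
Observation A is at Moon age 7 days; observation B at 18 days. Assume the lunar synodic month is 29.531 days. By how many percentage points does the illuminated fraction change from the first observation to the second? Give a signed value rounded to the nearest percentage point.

θ₁ = 360° × 7/29.531 = 85.3°, f₁ = (1 − cos θ₁)/2 = 0.459.
θ₂ = 360° × 18/29.531 = 219.4°, f₂ = (1 − cos θ₂)/2 = 0.886.
Change = f₂ − f₁ = +0.427 → +43 percentage points.

+43 pp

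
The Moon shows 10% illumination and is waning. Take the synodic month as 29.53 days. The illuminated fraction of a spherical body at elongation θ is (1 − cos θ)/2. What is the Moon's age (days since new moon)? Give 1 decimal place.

cos θ = 1 − 2f = 0.800, giving a principal value of 36.9°.
Waning ⇒ past full, so θ = 360° − 36.9° = 323.1°.
At 360°/29.53 d per day, 323.1° corresponds to 26.51 days.

26.5 days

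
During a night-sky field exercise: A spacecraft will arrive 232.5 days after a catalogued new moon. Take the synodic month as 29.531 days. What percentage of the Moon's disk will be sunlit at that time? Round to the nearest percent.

232.5 d spans 7 complete synodic months (7 × 29.531 = 206.72 d) plus 25.78 d.
The Moon has covered 25.78/29.531 of its cycle, so θ ≈ 360° × 25.78/29.531 = 314.3°.
Illuminated fraction = (1 − cos 314.3°)/2 = (1 − 0.699)/2 ≈ 0.151, so 15%.

15%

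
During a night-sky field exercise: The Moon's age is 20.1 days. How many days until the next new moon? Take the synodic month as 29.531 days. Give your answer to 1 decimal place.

9.4 days

One full lunation from the last new moon is 29.531 d; remaining = 29.531 − 20.1 = 9.431 d.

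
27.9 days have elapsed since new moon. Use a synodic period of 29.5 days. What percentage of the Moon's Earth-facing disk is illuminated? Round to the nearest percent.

Phase angle: θ = 360°·(27.9 d)/(29.5 d) = 340.5°.
cos 340.5° = 0.942, so f = (1 − 0.942)/2 = 0.029, so 3%.

3%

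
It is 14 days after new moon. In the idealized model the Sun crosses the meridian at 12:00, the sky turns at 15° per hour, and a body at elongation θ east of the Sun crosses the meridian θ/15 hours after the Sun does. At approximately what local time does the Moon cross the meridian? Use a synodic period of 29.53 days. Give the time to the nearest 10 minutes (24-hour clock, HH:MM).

23:20

The Moon has covered 14/29.53 of its cycle, so θ ≈ 360° × 14/29.53 = 170.7°.
The Moon trails the Sun by θ/15 = 170.7/15 ≈ 11.38 hours.
12:00 + 11.378 h ≈ 23:23 → 23:20 to the nearest ten minutes.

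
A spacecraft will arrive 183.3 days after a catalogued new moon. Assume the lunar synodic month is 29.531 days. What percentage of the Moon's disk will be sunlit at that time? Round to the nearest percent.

Reduce mod P: 183.3 − 6×29.531 = 6.11 d into the current lunation.
The Moon has covered 6.11/29.531 of its cycle, so θ ≈ 360° × 6.11/29.531 = 74.5°.
Illuminated fraction = (1 − cos 74.5°)/2 = (1 − 0.267)/2 ≈ 0.367, so 37%.

37%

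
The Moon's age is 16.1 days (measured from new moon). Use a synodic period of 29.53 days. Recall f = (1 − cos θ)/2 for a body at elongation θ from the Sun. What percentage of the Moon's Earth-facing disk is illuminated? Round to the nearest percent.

Elongation θ = 360° × 16.1/29.53 ≈ 196.3°.
Illuminated fraction = (1 − cos 196.3°)/2 = (1 − (-0.960))/2 ≈ 0.980, so 98%.

98%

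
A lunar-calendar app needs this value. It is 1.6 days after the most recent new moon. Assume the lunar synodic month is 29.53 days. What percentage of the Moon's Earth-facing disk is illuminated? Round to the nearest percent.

3%

The Moon has covered 1.6/29.53 of its cycle, so θ ≈ 360° × 1.6/29.53 = 19.5°.
cos 19.5° = 0.943, so f = (1 − 0.943)/2 = 0.029, so 3%.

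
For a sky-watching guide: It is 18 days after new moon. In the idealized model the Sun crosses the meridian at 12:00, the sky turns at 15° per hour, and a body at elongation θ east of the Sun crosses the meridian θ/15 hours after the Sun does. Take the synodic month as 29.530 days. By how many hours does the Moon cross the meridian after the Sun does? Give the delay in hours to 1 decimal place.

Phase angle: θ = 360°·(18 d)/(29.530 d) = 219.4°.
Delay after the Sun = 219.4° / (15°/h) ≈ 14.63 h.
So the Moon crosses the meridian 14.63 h after the Sun.

14.6 h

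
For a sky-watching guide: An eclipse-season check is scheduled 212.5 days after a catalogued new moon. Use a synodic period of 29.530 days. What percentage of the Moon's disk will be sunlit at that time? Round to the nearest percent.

33%

212.5/29.530 = 7.196 lunations, so 7 complete cycles and 5.79 d into the next.
Elongation θ = 360° × 5.79/29.530 ≈ 70.6°.
Illuminated fraction = (1 − cos 70.6°)/2 = (1 − 0.332)/2 ≈ 0.334, so 33%.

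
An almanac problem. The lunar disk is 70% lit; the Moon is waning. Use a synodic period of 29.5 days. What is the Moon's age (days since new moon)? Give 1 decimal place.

20.2 days

Invert f = (1 − cos θ)/2 to get cos θ = 1 − 2(0.70) = -0.400, hence θ₀ = arccos -0.400 = 113.6°.
A waning Moon lies in 180°–360°, so θ = 360° − 113.6° = 246.4°.
Age = 29.5 × 246.4°/360° ≈ 20.19 days.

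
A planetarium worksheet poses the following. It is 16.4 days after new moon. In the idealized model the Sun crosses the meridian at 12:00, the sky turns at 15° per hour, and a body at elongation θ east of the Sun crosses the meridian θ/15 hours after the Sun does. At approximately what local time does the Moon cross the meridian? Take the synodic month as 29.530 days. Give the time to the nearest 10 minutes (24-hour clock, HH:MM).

01:20

Phase angle: θ = 360°·(16.4 d)/(29.530 d) = 199.9°.
The Moon trails the Sun by θ/15 = 199.9/15 ≈ 13.33 hours.
12:00 + 13.329 h ≈ 01:20 → 01:20 to the nearest ten minutes.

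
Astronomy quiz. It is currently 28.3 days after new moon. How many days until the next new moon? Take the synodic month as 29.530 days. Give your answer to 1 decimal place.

1.2 days

The next new moon completes the synodic month: 29.530 − 28.3 = 1.230 days.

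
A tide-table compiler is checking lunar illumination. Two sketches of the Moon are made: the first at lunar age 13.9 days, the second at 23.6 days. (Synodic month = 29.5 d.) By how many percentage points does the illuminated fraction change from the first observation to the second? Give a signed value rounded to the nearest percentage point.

-65 pp

First observation: θ = 360°·13.9/29.5 = 169.6°, so f = 0.992.
Second observation: θ = 288.0°, f = 0.345.
Δf = 0.345 − 0.992 = -0.646, i.e. -65 pp.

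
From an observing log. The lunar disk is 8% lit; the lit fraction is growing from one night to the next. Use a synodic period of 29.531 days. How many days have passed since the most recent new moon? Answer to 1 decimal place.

2.7 days

cos θ = 1 − 2f = 0.840, giving a principal value of 32.9°.
Waxing ⇒ before full, so θ = 32.9°.
That fraction of the synodic month is 32.9/360 × 29.531 d ≈ 2.70 d.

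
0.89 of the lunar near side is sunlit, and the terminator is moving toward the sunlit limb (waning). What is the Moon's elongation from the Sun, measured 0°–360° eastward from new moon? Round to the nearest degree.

219°

cos θ = 1 − 2f = -0.780, giving a principal value of 141.3°.
Waning ⇒ past full, so θ = 360° − 141.3° = 218.7°.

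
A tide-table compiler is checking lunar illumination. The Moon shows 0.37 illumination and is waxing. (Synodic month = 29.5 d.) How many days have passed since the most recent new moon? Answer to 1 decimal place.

6.1 days

Invert f = (1 − cos θ)/2 to get cos θ = 1 − 2(0.37) = 0.260, hence θ₀ = arccos 0.260 = 74.9°.
Before full moon the principal value applies: θ = 74.9°.
That fraction of the synodic month is 74.9/360 × 29.5 d ≈ 6.14 d.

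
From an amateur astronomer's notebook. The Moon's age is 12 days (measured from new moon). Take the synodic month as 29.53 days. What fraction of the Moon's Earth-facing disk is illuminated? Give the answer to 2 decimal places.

0.92

Phase angle: θ = 360°·(12 d)/(29.53 d) = 146.3°.
cos 146.3° = (-0.832), so f = (1 − (-0.832))/2 = 0.916.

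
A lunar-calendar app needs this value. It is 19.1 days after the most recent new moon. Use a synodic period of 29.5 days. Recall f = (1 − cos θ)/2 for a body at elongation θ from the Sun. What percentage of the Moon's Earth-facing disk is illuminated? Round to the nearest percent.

The Moon has covered 19.1/29.5 of its cycle, so θ ≈ 360° × 19.1/29.5 = 233.1°.
Illuminated fraction = (1 − cos 233.1°)/2 = (1 − (-0.601))/2 ≈ 0.800, so 80%.

80%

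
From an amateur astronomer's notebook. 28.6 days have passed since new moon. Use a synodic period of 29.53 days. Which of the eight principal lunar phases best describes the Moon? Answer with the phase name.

θ ≈ 360° × 28.6/29.53 = 349°, which falls in the new moon sector.

new moon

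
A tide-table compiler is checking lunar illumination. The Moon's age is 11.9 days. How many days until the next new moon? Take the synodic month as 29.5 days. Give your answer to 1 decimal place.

17.6 days

The next new moon completes the synodic month: 29.5 − 11.9 = 17.600 days.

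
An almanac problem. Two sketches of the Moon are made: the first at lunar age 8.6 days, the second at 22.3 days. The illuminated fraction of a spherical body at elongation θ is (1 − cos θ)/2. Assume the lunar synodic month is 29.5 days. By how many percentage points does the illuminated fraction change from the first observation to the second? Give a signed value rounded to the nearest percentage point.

First observation: θ = 360°·8.6/29.5 = 104.9°, so f = 0.629.
Second observation: θ = 272.1°, f = 0.481.
Δf = 0.481 − 0.629 = -0.148, i.e. -15 pp.

-15 percentage points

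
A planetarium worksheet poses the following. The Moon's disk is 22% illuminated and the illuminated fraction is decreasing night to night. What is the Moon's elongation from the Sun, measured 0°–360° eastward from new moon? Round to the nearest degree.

304°

cos θ = 1 − 2f = 0.560, giving a principal value of 55.9°.
Since the Moon is past full (waning), take the reflex angle: θ = 360° − 55.9° = 304.1°.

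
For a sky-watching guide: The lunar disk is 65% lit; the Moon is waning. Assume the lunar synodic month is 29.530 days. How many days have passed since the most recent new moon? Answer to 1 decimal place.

From f = (1 − cos θ)/2: cos θ = 1 − 2×0.65 = -0.300; arccos → 107.5°.
Since the Moon is past full (waning), take the reflex angle: θ = 360° − 107.5° = 252.5°.
That fraction of the synodic month is 252.5/360 × 29.530 d ≈ 20.72 d.

20.7 days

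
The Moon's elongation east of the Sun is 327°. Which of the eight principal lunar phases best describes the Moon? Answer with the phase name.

The waning crescent sector spans roughly 292°–338°; 327° falls inside it.

waning crescent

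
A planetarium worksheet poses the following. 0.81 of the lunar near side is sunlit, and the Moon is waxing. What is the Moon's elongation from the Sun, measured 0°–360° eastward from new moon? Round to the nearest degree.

Invert f = (1 − cos θ)/2 to get cos θ = 1 − 2(0.81) = -0.620, hence θ₀ = arccos -0.620 = 128.3°.
The Moon is waxing (0°–180°), so θ = 128.3° directly.

128°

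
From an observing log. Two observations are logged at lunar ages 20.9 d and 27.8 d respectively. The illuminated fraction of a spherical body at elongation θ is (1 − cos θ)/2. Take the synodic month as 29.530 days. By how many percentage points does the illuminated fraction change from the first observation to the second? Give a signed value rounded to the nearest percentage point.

First observation: θ = 360°·20.9/29.530 = 254.8°, so f = 0.631.
Second observation: θ = 338.9°, f = 0.033.
Δf = 0.033 − 0.631 = -0.598, i.e. -60 pp.

-60 pp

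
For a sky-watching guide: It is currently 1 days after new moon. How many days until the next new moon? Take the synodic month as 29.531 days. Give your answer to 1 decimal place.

The next new moon completes the synodic month: 29.531 − 1 = 28.531 days.

28.5 days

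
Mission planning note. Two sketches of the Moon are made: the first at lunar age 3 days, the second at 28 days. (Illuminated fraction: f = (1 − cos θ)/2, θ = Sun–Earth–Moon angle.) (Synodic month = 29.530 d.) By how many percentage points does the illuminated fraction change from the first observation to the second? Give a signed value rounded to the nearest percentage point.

First observation: θ = 360°·3/29.530 = 36.6°, so f = 0.098.
Second observation: θ = 341.3°, f = 0.026.
Δf = 0.026 − 0.098 = -0.072, i.e. -7 pp.

-7 pp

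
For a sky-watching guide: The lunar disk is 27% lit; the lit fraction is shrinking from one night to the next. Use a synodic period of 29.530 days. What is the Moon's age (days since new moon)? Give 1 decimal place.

24.4 days

Invert f = (1 − cos θ)/2 to get cos θ = 1 − 2(0.27) = 0.460, hence θ₀ = arccos 0.460 = 62.6°.
Since the Moon is past full (waning), take the reflex angle: θ = 360° − 62.6° = 297.4°.
At 360°/29.530 d per day, 297.4° corresponds to 24.39 days.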